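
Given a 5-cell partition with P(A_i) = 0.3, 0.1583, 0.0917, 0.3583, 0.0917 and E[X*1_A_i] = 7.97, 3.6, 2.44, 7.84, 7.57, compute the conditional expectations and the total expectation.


For each cell A_i: E[X|A_i] = E[X*1_A_i] / P(A_i)
Step 1: E[X|A_1] = 7.97 / 0.3 = 26.566667
Step 2: E[X|A_2] = 3.6 / 0.1583 = 22.74163
Step 3: E[X|A_3] = 2.44 / 0.0917 = 26.608506
Step 4: E[X|A_4] = 7.84 / 0.3583 = 21.881105
Step 5: E[X|A_5] = 7.57 / 0.0917 = 82.551799
Verification: E[X] = sum E[X*1_A_i] = 7.97 + 3.6 + 2.44 + 7.84 + 7.57 = 29.42


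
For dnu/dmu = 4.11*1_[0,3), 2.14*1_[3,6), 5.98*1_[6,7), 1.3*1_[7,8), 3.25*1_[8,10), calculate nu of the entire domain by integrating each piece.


Integrate each piece of the Radon-Nikodym derivative:
Step 1: integral_0^3 4.11 dx = 4.11*(3-0) = 4.11*3 = 12.33
Step 2: integral_3^6 2.14 dx = 2.14*(6-3) = 2.14*3 = 6.42
Step 3: integral_6^7 5.98 dx = 5.98*(7-6) = 5.98*1 = 5.98
Step 4: integral_7^8 1.3 dx = 1.3*(8-7) = 1.3*1 = 1.3
Step 5: integral_8^10 3.25 dx = 3.25*(10-8) = 3.25*2 = 6.5
Total: 12.33 + 6.42 + 5.98 + 1.3 + 6.5 = 32.53


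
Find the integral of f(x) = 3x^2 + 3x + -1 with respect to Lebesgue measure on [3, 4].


The Lebesgue integral of a Riemann-integrable function agrees with the Riemann integral.
Antiderivative F(x) = (3/3)x^3 + (3/2)x^2 + -1x
F(4) = (3/3)*4^3 + (3/2)*4^2 + -1*4
     = (3/3)*64 + (3/2)*16 + -1*4
     = 64 + 24 + -4
     = 84
F(3) = 37.5
Integral = F(4) - F(3) = 84 - 37.5 = 46.5


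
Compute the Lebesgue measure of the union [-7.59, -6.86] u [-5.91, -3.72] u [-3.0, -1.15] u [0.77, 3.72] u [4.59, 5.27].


For pairwise disjoint intervals, m(union) = sum of lengths.
= (-6.86 - -7.59) + (-3.72 - -5.91) + (-1.15 - -3.0) + (3.72 - 0.77) + (5.27 - 4.59)
= 0.73 + 2.19 + 1.85 + 2.95 + 0.68
= 8.4


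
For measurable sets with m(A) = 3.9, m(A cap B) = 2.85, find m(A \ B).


m(A \ B) = m(A) - m(A n B)
= 3.9 - 2.85
= 1.05


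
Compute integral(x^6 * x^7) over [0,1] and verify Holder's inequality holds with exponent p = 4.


Step 1: Exact integral of f*g = integral(x^13, 0, 1) = 1/14
     = 0.071429
Step 2: Holder bound with p=4, q=1.333333:
  ||f||_p = (integral x^24 dx)^(1/4) = (1/25)^(1/4) = 0.447214
  ||g||_q = (integral x^9.333333 dx)^(1/1.333333) = (1/10.333333)^(1/1.333333) = 0.173508
Step 3: Holder bound = ||f||_p * ||g||_q = 0.447214 * 0.173508 = 0.077595
Verification: 0.071429 <= 0.077595 (Holder holds)


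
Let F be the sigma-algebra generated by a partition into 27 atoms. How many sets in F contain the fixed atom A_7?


Each element of F is a union of some subset S of the 27 atoms.
The element contains A_7 iff A_7 is in S.
So we count subsets S of {A_1,...,A_27} with A_7 in S: choose freely among the other 26 atoms.
Count = 2^(27-1) = 2^26 = 67108864.


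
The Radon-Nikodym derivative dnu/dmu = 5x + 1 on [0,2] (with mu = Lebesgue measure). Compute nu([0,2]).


nu(A) = integral_A (dnu/dmu) dmu = integral_0^2 (5x + 1) dx
Step 1: Antiderivative F(x) = (5/2)x^2 + 1x
Step 2: F(2) = (5/2)*2^2 + 1*2 = 10 + 2 = 12
Step 3: F(0) = (5/2)*0^2 + 1*0 = 0.0 + 0 = 0.0
Step 4: nu([0,2]) = F(2) - F(0) = 12 - 0.0 = 12


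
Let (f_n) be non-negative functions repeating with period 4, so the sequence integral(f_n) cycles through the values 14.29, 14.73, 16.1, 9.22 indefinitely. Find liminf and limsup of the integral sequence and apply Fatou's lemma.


The sequence (integral(f_n)) is periodic with period 4, repeating the values 14.29, 14.73, 16.1, 9.22 indefinitely.
Step 1: For a periodic sequence, every tail (a_m, a_(m+1), ...) contains all 4 period values infinitely often.
Step 2: Hence inf of every tail = min of the period values = min(14.29, 14.73, 16.1, 9.22) = 9.22.
        liminf_n integral(f_n) = sup over m of (inf of tail from m) = 9.22.
Step 3: Similarly sup of every tail = max of the period values = 16.1.
        limsup_n integral(f_n) = 16.1.
Step 4: Fatou's lemma: integral(liminf_n f_n) <= liminf_n integral(f_n) = 9.22.
        So the integral of the pointwise liminf is at most 9.22.


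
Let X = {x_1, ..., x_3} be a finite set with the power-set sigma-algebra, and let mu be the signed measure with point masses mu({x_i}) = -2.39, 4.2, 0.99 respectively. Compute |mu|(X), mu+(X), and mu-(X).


Step 1: Every measurable set is a union of atoms (the cells / points), so a Hahn decomposition is
  obtained by grouping atoms by sign: P = union of atoms with mu > 0, N = union of the remaining atoms.
  Atoms in P (indices): 2, 3;  atoms in N (indices): 1
  Positive values: 4.2, 0.99
  Negative values: -2.39
Step 2: mu+(X) = mu(P) = sum of positive atom values = 5.19
Step 3: mu-(X) = -mu(N) = sum of |negative atom values| = 2.39
Step 4: |mu|(X) = mu+(X) + mu-(X) = 5.19 + 2.39 = 7.58


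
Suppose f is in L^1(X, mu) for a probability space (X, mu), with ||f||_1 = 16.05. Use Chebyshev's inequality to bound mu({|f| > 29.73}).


Chebyshev/Markov inequality: mu(|f| > eps) <= (||f||_p / eps)^p
Step 1: ||f||_1 / eps = 16.05 / 29.73 = 0.539859
Step 2: Raise to power p = 1:
  (0.539859)^1 = 0.539859
Step 3: Therefore mu(|f| > 29.73) <= 0.539859


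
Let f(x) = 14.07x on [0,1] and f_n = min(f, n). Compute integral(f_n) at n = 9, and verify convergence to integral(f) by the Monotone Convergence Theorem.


f(x) = 14.07x on [0,1]; f_n(x) = min(14.07x, n). At n = 9:
Step 1: f(x) reaches 9 at x = 9/14.07 = 0.639659
Step 2: integral(f_9) = integral(14.07x, 0, 0.639659) + integral(9, 0.639659, 1)
       = 14.07*0.639659^2/2 + 9*(1 - 0.639659)
       = 2.878465 + 3.24307
       = 6.121535
Step 3: As n -> infinity, f_n increases to f, so by MCT integral(f_n) -> integral(f) = 14.07/2 = 7.035.
Convergence: integral(f_9) = 6.121535 -> 7.035 as n -> infinity


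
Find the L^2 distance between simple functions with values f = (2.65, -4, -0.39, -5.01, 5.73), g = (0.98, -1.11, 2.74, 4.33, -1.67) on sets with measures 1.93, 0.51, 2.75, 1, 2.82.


Step 1: Compute differences f_i - g_i:
  2.65 - 0.98 = 1.67
  -4 - -1.11 = -2.89
  -0.39 - 2.74 = -3.13
  -5.01 - 4.33 = -9.34
  5.73 - -1.67 = 7.4
Step 2: Compute |diff|^2 * measure for each set:
  |1.67|^2 * 1.93 = 2.7889 * 1.93 = 5.382577
  |-2.89|^2 * 0.51 = 8.3521 * 0.51 = 4.259571
  |-3.13|^2 * 2.75 = 9.7969 * 2.75 = 26.941475
  |-9.34|^2 * 1 = 87.2356 * 1 = 87.2356
  |7.4|^2 * 2.82 = 54.76 * 2.82 = 154.4232
Step 3: Sum = 278.242423
Step 4: ||f-g||_2 = (278.242423)^(1/2) = 16.6806


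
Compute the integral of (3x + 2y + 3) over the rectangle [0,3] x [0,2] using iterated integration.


By Fubini, integrate in x first, then y.
Step 1: Fix y, integrate over x in [0,3]:
  integral(3x + 2y + 3, x=0..3)
  = 3*(3^2 - 0^2)/2 + (2y + 3)*(3 - 0)
  = 13.5 + (2y + 3)*3
  = 13.5 + 6y + 9
  = 22.5 + 6y
Step 2: Integrate over y in [0,2]:
  integral(22.5 + 6y, y=0..2)
  = 22.5*2 + 6*(2^2 - 0^2)/2
  = 45 + 12
  = 57


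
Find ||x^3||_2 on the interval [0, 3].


Step 1: ||f||_2 = (integral_0^3 |x^3|^2 dx)^(1/2)
     = (integral_0^3 x^6 dx)^(1/2)
Step 2: integral_0^3 x^6 dx = [x^7/(7)] from 0 to 3 = 3^7/7
     = 2187/7 = 312.428571
Step 3: ||f||_2 = (312.428571)^(1/2) = 17.675649


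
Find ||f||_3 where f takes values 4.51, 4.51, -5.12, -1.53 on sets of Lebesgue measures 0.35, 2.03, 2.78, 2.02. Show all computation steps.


Step 1: Compute |f_i|^3 for each value:
  |4.51|^3 = 91.733851
  |4.51|^3 = 91.733851
  |-5.12|^3 = 134.217728
  |-1.53|^3 = 3.581577
Step 2: Multiply by measures and sum:
  91.733851 * 0.35 = 32.106848
  91.733851 * 2.03 = 186.219718
  134.217728 * 2.78 = 373.125284
  3.581577 * 2.02 = 7.234786
Sum = 32.106848 + 186.219718 + 373.125284 + 7.234786 = 598.686635
Step 3: Take the p-th root:
||f||_3 = (598.686635)^(1/3) = 8.428168


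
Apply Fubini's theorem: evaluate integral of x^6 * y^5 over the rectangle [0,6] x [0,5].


By Fubini's theorem, the double integral factors as a product of single integrals:
Step 1: integral_0^6 x^6 dx = [x^7/7] from 0 to 6
     = 6^7/7 = 39990.857143
Step 2: integral_0^5 y^5 dy = [y^6/6] from 0 to 5
     = 5^6/6 = 2604.166667
Step 3: Double integral = 39990.857143 * 2604.166667 = 1.041429e+08


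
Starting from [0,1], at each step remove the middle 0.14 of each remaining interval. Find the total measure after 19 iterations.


Step 1: At each step, fraction remaining = 1 - 0.14 = 0.86
Step 2: After 19 steps, measure = (0.86)^19
Result = 0.056947


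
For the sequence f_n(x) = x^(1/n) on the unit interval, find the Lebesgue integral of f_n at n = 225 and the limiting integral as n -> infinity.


At n = 225: f_225(x) = x^(1/225).
Step 1: integral(x^(1/225), 0, 1) = [x^(1/225+1) / (1/225+1)] from 0 to 1
     = 1 / (1/225 + 1) = 1 / ((225+1)/225) = 225/(225+1)
     = 225/226 = 0.995575
Step 2: As n -> infinity, f_n(x) = x^(1/n) -> 1 for x in (0,1], and f_n is increasing in n.
By MCT, lim_n integral(f_n) = integral(lim_n f_n) = integral(1, 0, 1) = 1.
Step 3: Verify convergence: 225/226 = 0.995575 -> 1


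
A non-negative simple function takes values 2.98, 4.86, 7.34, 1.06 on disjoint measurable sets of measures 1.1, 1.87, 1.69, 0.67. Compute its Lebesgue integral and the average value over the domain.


Step 1: Integral = sum(value_i * measure_i)
= 2.98*1.1 + 4.86*1.87 + 7.34*1.69 + 1.06*0.67
= 3.278 + 9.0882 + 12.4046 + 0.7102
= 25.481
Step 2: Total measure of domain = 1.1 + 1.87 + 1.69 + 0.67 = 5.33
Step 3: Average value = 25.481 / 5.33 = 4.780675


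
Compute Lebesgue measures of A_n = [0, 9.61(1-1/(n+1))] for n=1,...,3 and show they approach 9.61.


By continuity of measure from below: if A_n increases to A, then m(A_n) -> m(A).
Here A = [0, 9.61], so m(A) = 9.61
Step 1: a_1 = 9.61*(1 - 1/2) = 4.805, m(A_1) = 4.805
Step 2: a_2 = 9.61*(1 - 1/3) = 6.4067, m(A_2) = 6.4067
Step 3: a_3 = 9.61*(1 - 1/4) = 7.2075, m(A_3) = 7.2075
Limit: m(A_n) -> m([0,9.61]) = 9.61


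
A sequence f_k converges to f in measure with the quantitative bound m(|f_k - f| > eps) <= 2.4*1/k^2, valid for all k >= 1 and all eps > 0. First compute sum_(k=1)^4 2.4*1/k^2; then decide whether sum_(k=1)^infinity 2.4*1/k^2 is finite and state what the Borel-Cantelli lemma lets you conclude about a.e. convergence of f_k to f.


Step 1: List the terms 2.4*1/k^2 for k = 1 to 4:
  k=1: 2.4
  k=2: 0.6
  k=3: 0.266667
  k=4: 0.15
Step 2: Partial sum = 2.4 + 0.6 + 0.266667 + 0.15
     = 3.416667
Step 3: The full series sum_(k>=1) 2.4*1/k^2 converges (p-series with p = 2 > 1; a constant multiple of a convergent series converges).
Step 4: Fix eps > 0. Since sum_k m(|f_k - f| > eps) < infinity, the Borel-Cantelli lemma gives
        m(limsup_k {|f_k - f| > eps}) = 0, i.e. for a.e. x, |f_k(x) - f(x)| <= eps for all large k.
        Applying this with eps = 1/j for j = 1, 2, ... and intersecting the countably many full-measure sets,
        for a.e. x we get limsup_k |f_k(x) - f(x)| <= 1/j for every j, hence f_k -> f almost everywhere.
Conclusion: series converges; Borel-Cantelli yields f_k -> f a.e.


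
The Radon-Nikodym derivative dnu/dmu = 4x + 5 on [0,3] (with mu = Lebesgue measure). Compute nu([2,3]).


nu(A) = integral_A (dnu/dmu) dmu = integral_2^3 (4x + 5) dx
Step 1: Antiderivative F(x) = (4/2)x^2 + 5x
Step 2: F(3) = (4/2)*3^2 + 5*3 = 18 + 15 = 33
Step 3: F(2) = (4/2)*2^2 + 5*2 = 8 + 10 = 18
Step 4: nu([2,3]) = F(3) - F(2) = 33 - 18 = 15


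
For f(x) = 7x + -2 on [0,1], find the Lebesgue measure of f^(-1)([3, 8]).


f^(-1)([3, 8]) = {x : 3 <= 7x + -2 <= 8}
Solving: (3 - -2)/7 <= x <= (8 - -2)/7
= [0.714286, 1.428571]
Intersecting with [0,1]: [0.714286, 1]
Measure = 1 - 0.714286 = 0.285714


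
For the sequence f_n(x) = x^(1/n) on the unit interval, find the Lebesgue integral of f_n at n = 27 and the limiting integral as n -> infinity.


At n = 27: f_27(x) = x^(1/27).
Step 1: integral(x^(1/27), 0, 1) = [x^(1/27+1) / (1/27+1)] from 0 to 1
     = 1 / (1/27 + 1) = 1 / ((27+1)/27) = 27/(27+1)
     = 27/28 = 0.964286
Step 2: As n -> infinity, f_n(x) = x^(1/n) -> 1 for x in (0,1], and f_n is increasing in n.
By MCT, lim_n integral(f_n) = integral(lim_n f_n) = integral(1, 0, 1) = 1.
Step 3: Verify convergence: 27/28 = 0.964286 -> 1


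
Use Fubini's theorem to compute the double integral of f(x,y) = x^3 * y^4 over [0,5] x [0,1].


By Fubini's theorem, the double integral factors as a product of single integrals:
Step 1: integral_0^5 x^3 dx = [x^4/4] from 0 to 5
     = 5^4/4 = 156.25
Step 2: integral_0^1 y^4 dy = [y^5/5] from 0 to 1
     = 1^5/5 = 0.2
Step 3: Double integral = 156.25 * 0.2 = 31.25


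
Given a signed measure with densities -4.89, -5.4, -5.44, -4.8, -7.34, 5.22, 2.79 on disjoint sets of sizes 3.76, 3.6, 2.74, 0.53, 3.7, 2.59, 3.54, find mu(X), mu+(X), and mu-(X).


Step 1: Compute signed measure on each set:
  Set 1: -4.89 * 3.76 = -18.3864
  Set 2: -5.4 * 3.6 = -19.44
  Set 3: -5.44 * 2.74 = -14.9056
  Set 4: -4.8 * 0.53 = -2.544
  Set 5: -7.34 * 3.7 = -27.158
  Set 6: 5.22 * 2.59 = 13.5198
  Set 7: 2.79 * 3.54 = 9.8766
Step 2: Total signed measure = (-18.3864) + (-19.44) + (-14.9056) + (-2.544) + (-27.158) + (13.5198) + (9.8766)
     = -59.0376
Step 3: Positive part mu+(X) = sum of positive contributions = 23.3964
Step 4: Negative part mu-(X) = |sum of negative contributions| = 82.434


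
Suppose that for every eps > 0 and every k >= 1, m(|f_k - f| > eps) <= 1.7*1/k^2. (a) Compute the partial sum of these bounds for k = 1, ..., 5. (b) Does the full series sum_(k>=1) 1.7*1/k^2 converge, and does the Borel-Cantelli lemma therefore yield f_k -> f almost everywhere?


Step 1: List the terms 1.7*1/k^2 for k = 1 to 5:
  k=1: 1.7
  k=2: 0.425
  k=3: 0.188889
  k=4: 0.10625
  k=5: 0.068
Step 2: Partial sum = 1.7 + 0.425 + 0.188889 + 0.10625 + 0.068
     = 2.488139
Step 3: The full series sum_(k>=1) 1.7*1/k^2 converges (p-series with p = 2 > 1; a constant multiple of a convergent series converges).
Step 4: Fix eps > 0. Since sum_k m(|f_k - f| > eps) < infinity, the Borel-Cantelli lemma gives
        m(limsup_k {|f_k - f| > eps}) = 0, i.e. for a.e. x, |f_k(x) - f(x)| <= eps for all large k.
        Applying this with eps = 1/j for j = 1, 2, ... and intersecting the countably many full-measure sets,
        for a.e. x we get limsup_k |f_k(x) - f(x)| <= 1/j for every j, hence f_k -> f almost everywhere.
Conclusion: series converges; Borel-Cantelli yields f_k -> f a.e.


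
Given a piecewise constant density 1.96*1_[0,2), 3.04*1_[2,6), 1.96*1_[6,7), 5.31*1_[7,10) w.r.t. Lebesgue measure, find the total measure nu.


Integrate each piece of the Radon-Nikodym derivative:
Step 1: integral_0^2 1.96 dx = 1.96*(2-0) = 1.96*2 = 3.92
Step 2: integral_2^6 3.04 dx = 3.04*(6-2) = 3.04*4 = 12.16
Step 3: integral_6^7 1.96 dx = 1.96*(7-6) = 1.96*1 = 1.96
Step 4: integral_7^10 5.31 dx = 5.31*(10-7) = 5.31*3 = 15.93
Total: 3.92 + 12.16 + 1.96 + 15.93 = 33.97


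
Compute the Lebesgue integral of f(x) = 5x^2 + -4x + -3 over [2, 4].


The Lebesgue integral of a Riemann-integrable function agrees with the Riemann integral.
Antiderivative F(x) = (5/3)x^3 + (-4/2)x^2 + -3x
F(4) = (5/3)*4^3 + (-4/2)*4^2 + -3*4
     = (5/3)*64 + (-4/2)*16 + -3*4
     = 106.666667 + -32 + -12
     = 62.666667
F(2) = -0.666667
Integral = F(4) - F(2) = 62.666667 - -0.666667 = 63.333333


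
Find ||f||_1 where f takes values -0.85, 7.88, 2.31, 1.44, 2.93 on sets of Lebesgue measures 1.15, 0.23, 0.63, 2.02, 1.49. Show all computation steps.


Step 1: Compute |f_i|^1 for each value:
  |-0.85|^1 = 0.85
  |7.88|^1 = 7.88
  |2.31|^1 = 2.31
  |1.44|^1 = 1.44
  |2.93|^1 = 2.93
Step 2: Multiply by measures and sum:
  0.85 * 1.15 = 0.9775
  7.88 * 0.23 = 1.8124
  2.31 * 0.63 = 1.4553
  1.44 * 2.02 = 2.9088
  2.93 * 1.49 = 4.3657
Sum = 0.9775 + 1.8124 + 1.4553 + 2.9088 + 4.3657 = 11.5197
Step 3: Take the p-th root:
||f||_1 = (11.5197)^(1/1) = 11.5197


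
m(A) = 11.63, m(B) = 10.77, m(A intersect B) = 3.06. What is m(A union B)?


By inclusion-exclusion: m(A u B) = m(A) + m(B) - m(A n B)
= 11.63 + 10.77 - 3.06
= 19.34


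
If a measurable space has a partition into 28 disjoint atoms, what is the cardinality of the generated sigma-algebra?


Each element of the sigma-algebra is a union of some subset of the 28 atoms.
The number of such subsets is 2^28 = 268435456.


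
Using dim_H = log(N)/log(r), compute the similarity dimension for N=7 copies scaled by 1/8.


For a self-similar set with N copies scaled by 1/r:
dim_H = log(N)/log(r) = log(7)/log(8)
= 1.94591/2.079442
= 0.935785


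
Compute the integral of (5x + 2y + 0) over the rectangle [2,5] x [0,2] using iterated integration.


By Fubini, integrate in x first, then y.
Step 1: Fix y, integrate over x in [2,5]:
  integral(5x + 2y + 0, x=2..5)
  = 5*(5^2 - 2^2)/2 + (2y + 0)*(5 - 2)
  = 52.5 + (2y + 0)*3
  = 52.5 + 6y + 0
  = 52.5 + 6y
Step 2: Integrate over y in [0,2]:
  integral(52.5 + 6y, y=0..2)
  = 52.5*2 + 6*(2^2 - 0^2)/2
  = 105 + 12
  = 117


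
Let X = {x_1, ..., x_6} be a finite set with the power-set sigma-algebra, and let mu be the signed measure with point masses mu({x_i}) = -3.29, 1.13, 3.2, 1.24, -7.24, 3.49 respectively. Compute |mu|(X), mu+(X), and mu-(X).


Step 1: Every measurable set is a union of atoms (the cells / points), so a Hahn decomposition is
  obtained by grouping atoms by sign: P = union of atoms with mu > 0, N = union of the remaining atoms.
  Atoms in P (indices): 2, 3, 4, 6;  atoms in N (indices): 1, 5
  Positive values: 1.13, 3.2, 1.24, 3.49
  Negative values: -3.29, -7.24
Step 2: mu+(X) = mu(P) = sum of positive atom values = 9.06
Step 3: mu-(X) = -mu(N) = sum of |negative atom values| = 10.53
Step 4: |mu|(X) = mu+(X) + mu-(X) = 9.06 + 10.53 = 19.59


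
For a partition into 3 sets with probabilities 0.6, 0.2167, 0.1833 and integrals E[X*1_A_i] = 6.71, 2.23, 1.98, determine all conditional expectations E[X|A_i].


For each cell A_i: E[X|A_i] = E[X*1_A_i] / P(A_i)
Step 1: E[X|A_1] = 6.71 / 0.6 = 11.183333
Step 2: E[X|A_2] = 2.23 / 0.2167 = 10.290725
Step 3: E[X|A_3] = 1.98 / 0.1833 = 10.801964
Verification: E[X] = sum E[X*1_A_i] = 6.71 + 2.23 + 1.98 = 10.92


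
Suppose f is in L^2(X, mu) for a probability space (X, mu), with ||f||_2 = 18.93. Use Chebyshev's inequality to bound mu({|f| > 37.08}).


Chebyshev/Markov inequality: mu(|f| > eps) <= (||f||_p / eps)^p
Step 1: ||f||_2 / eps = 18.93 / 37.08 = 0.510518
Step 2: Raise to power p = 2:
  (0.510518)^2 = 0.260628
Step 3: Therefore mu(|f| > 37.08) <= 0.260628


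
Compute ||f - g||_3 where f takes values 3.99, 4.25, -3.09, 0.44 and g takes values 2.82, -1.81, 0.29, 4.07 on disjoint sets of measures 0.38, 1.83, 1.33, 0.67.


Step 1: Compute differences f_i - g_i:
  3.99 - 2.82 = 1.17
  4.25 - -1.81 = 6.06
  -3.09 - 0.29 = -3.38
  0.44 - 4.07 = -3.63
Step 2: Compute |diff|^3 * measure for each set:
  |1.17|^3 * 0.38 = 1.601613 * 0.38 = 0.608613
  |6.06|^3 * 1.83 = 222.545016 * 1.83 = 407.257379
  |-3.38|^3 * 1.33 = 38.614472 * 1.33 = 51.357248
  |-3.63|^3 * 0.67 = 47.832147 * 0.67 = 32.047538
Step 3: Sum = 491.270778
Step 4: ||f-g||_3 = (491.270778)^(1/3) = 7.890545


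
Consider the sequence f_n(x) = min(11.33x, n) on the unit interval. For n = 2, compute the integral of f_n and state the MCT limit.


f(x) = 11.33x on [0,1]; f_n(x) = min(11.33x, n). At n = 2:
Step 1: f(x) reaches 2 at x = 2/11.33 = 0.176523
Step 2: integral(f_2) = integral(11.33x, 0, 0.176523) + integral(2, 0.176523, 1)
       = 11.33*0.176523^2/2 + 2*(1 - 0.176523)
       = 0.176523 + 1.646955
       = 1.823477
Step 3: As n -> infinity, f_n increases to f, so by MCT integral(f_n) -> integral(f) = 11.33/2 = 5.665.
Convergence: integral(f_2) = 1.823477 -> 5.665 as n -> infinity


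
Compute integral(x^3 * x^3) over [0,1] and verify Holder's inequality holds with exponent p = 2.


Step 1: Exact integral of f*g = integral(x^6, 0, 1) = 1/7
     = 0.142857
Step 2: Holder bound with p=2, q=2:
  ||f||_p = (integral x^6 dx)^(1/2) = (1/7)^(1/2) = 0.377964
  ||g||_q = (integral x^6 dx)^(1/2) = (1/7)^(1/2) = 0.377964
Step 3: Holder bound = ||f||_p * ||g||_q = 0.377964 * 0.377964 = 0.142857
Verification: 0.142857 <= 0.142857 (Holder holds)


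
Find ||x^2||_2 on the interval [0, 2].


Step 1: ||f||_2 = (integral_0^2 |x^2|^2 dx)^(1/2)
     = (integral_0^2 x^4 dx)^(1/2)
Step 2: integral_0^2 x^4 dx = [x^5/(5)] from 0 to 2 = 2^5/5
     = 32/5 = 6.4
Step 3: ||f||_2 = (6.4)^(1/2) = 2.529822


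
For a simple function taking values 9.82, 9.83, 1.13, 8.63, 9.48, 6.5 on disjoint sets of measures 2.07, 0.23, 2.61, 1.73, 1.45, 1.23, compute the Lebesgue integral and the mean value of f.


Step 1: Integral = sum(value_i * measure_i)
= 9.82*2.07 + 9.83*0.23 + 1.13*2.61 + 8.63*1.73 + 9.48*1.45 + 6.5*1.23
= 20.3274 + 2.2609 + 2.9493 + 14.9299 + 13.746 + 7.995
= 62.2085
Step 2: Total measure of domain = 2.07 + 0.23 + 2.61 + 1.73 + 1.45 + 1.23 = 9.32
Step 3: Average value = 62.2085 / 9.32 = 6.674732


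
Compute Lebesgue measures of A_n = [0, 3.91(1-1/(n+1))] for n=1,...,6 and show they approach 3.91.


By continuity of measure from below: if A_n increases to A, then m(A_n) -> m(A).
Here A = [0, 3.91], so m(A) = 3.91
Step 1: a_1 = 3.91*(1 - 1/2) = 1.955, m(A_1) = 1.955
Step 2: a_2 = 3.91*(1 - 1/3) = 2.6067, m(A_2) = 2.6067
Step 3: a_3 = 3.91*(1 - 1/4) = 2.9325, m(A_3) = 2.9325
Step 4: a_4 = 3.91*(1 - 1/5) = 3.128, m(A_4) = 3.128
Step 5: a_5 = 3.91*(1 - 1/6) = 3.2583, m(A_5) = 3.2583
Step 6: a_6 = 3.91*(1 - 1/7) = 3.3514, m(A_6) = 3.3514
Limit: m(A_n) -> m([0,3.91]) = 3.91


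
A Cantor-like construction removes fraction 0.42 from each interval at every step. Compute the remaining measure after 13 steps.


Step 1: At each step, fraction remaining = 1 - 0.42 = 0.58
Step 2: After 13 steps, measure = (0.58)^13
Result = 8.405507e-04


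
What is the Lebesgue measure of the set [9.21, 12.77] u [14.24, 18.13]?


For pairwise disjoint intervals, m(union) = sum of lengths.
= (12.77 - 9.21) + (18.13 - 14.24)
= 3.56 + 3.89
= 7.45


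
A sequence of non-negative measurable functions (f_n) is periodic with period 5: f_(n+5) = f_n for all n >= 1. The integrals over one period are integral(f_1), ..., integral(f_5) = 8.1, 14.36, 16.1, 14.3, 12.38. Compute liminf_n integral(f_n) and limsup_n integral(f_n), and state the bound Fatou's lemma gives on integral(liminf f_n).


The sequence (integral(f_n)) is periodic with period 5, repeating the values 8.1, 14.36, 16.1, 14.3, 12.38 indefinitely.
Step 1: For a periodic sequence, every tail (a_m, a_(m+1), ...) contains all 5 period values infinitely often.
Step 2: Hence inf of every tail = min of the period values = min(8.1, 14.36, 16.1, 14.3, 12.38) = 8.1.
        liminf_n integral(f_n) = sup over m of (inf of tail from m) = 8.1.
Step 3: Similarly sup of every tail = max of the period values = 16.1.
        limsup_n integral(f_n) = 16.1.
Step 4: Fatou's lemma: integral(liminf_n f_n) <= liminf_n integral(f_n) = 8.1.
        So the integral of the pointwise liminf is at most 8.1.


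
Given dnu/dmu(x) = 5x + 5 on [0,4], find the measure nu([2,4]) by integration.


nu(A) = integral_A (dnu/dmu) dmu = integral_2^4 (5x + 5) dx
Step 1: Antiderivative F(x) = (5/2)x^2 + 5x
Step 2: F(4) = (5/2)*4^2 + 5*4 = 40 + 20 = 60
Step 3: F(2) = (5/2)*2^2 + 5*2 = 10 + 10 = 20
Step 4: nu([2,4]) = F(4) - F(2) = 60 - 20 = 40


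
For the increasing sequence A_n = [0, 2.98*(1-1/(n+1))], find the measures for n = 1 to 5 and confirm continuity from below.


By continuity of measure from below: if A_n increases to A, then m(A_n) -> m(A).
Here A = [0, 2.98], so m(A) = 2.98
Step 1: a_1 = 2.98*(1 - 1/2) = 1.49, m(A_1) = 1.49
Step 2: a_2 = 2.98*(1 - 1/3) = 1.9867, m(A_2) = 1.9867
Step 3: a_3 = 2.98*(1 - 1/4) = 2.235, m(A_3) = 2.235
Step 4: a_4 = 2.98*(1 - 1/5) = 2.384, m(A_4) = 2.384
Step 5: a_5 = 2.98*(1 - 1/6) = 2.4833, m(A_5) = 2.4833
Limit: m(A_n) -> m([0,2.98]) = 2.98


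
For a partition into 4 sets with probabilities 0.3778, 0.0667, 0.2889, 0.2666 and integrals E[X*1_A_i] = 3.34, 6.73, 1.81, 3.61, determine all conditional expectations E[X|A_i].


For each cell A_i: E[X|A_i] = E[X*1_A_i] / P(A_i)
Step 1: E[X|A_1] = 3.34 / 0.3778 = 8.840656
Step 2: E[X|A_2] = 6.73 / 0.0667 = 100.89955
Step 3: E[X|A_3] = 1.81 / 0.2889 = 6.265144
Step 4: E[X|A_4] = 3.61 / 0.2666 = 13.540885
Verification: E[X] = sum E[X*1_A_i] = 3.34 + 6.73 + 1.81 + 3.61 = 15.49


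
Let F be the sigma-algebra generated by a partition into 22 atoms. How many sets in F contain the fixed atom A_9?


Each element of F is a union of some subset S of the 22 atoms.
The element contains A_9 iff A_9 is in S.
So we count subsets S of {A_1,...,A_22} with A_9 in S: choose freely among the other 21 atoms.
Count = 2^(22-1) = 2^21 = 2097152.


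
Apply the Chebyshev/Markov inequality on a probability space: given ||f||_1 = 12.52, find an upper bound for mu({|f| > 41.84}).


Chebyshev/Markov inequality: mu(|f| > eps) <= (||f||_p / eps)^p
Step 1: ||f||_1 / eps = 12.52 / 41.84 = 0.299235
Step 2: Raise to power p = 1:
  (0.299235)^1 = 0.299235
Step 3: Therefore mu(|f| > 41.84) <= 0.299235


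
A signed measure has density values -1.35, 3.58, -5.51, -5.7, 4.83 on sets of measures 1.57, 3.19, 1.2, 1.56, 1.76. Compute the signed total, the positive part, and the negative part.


Step 1: Compute signed measure on each set:
  Set 1: -1.35 * 1.57 = -2.1195
  Set 2: 3.58 * 3.19 = 11.4202
  Set 3: -5.51 * 1.2 = -6.612
  Set 4: -5.7 * 1.56 = -8.892
  Set 5: 4.83 * 1.76 = 8.5008
Step 2: Total signed measure = (-2.1195) + (11.4202) + (-6.612) + (-8.892) + (8.5008)
     = 2.2975
Step 3: Positive part mu+(X) = sum of positive contributions = 19.921
Step 4: Negative part mu-(X) = |sum of negative contributions| = 17.6235


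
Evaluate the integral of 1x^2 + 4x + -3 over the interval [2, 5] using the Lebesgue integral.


The Lebesgue integral of a Riemann-integrable function agrees with the Riemann integral.
Antiderivative F(x) = (1/3)x^3 + (4/2)x^2 + -3x
F(5) = (1/3)*5^3 + (4/2)*5^2 + -3*5
     = (1/3)*125 + (4/2)*25 + -3*5
     = 41.666667 + 50 + -15
     = 76.666667
F(2) = 4.666667
Integral = F(5) - F(2) = 76.666667 - 4.666667 = 72


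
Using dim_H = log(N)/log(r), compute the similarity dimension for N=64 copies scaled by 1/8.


For a self-similar set with N copies scaled by 1/r:
dim_H = log(N)/log(r) = log(64)/log(8)
= 4.158883/2.079442
= 2


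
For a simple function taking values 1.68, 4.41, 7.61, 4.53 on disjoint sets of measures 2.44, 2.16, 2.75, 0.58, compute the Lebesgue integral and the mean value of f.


Step 1: Integral = sum(value_i * measure_i)
= 1.68*2.44 + 4.41*2.16 + 7.61*2.75 + 4.53*0.58
= 4.0992 + 9.5256 + 20.9275 + 2.6274
= 37.1797
Step 2: Total measure of domain = 2.44 + 2.16 + 2.75 + 0.58 = 7.93
Step 3: Average value = 37.1797 / 7.93 = 4.688487


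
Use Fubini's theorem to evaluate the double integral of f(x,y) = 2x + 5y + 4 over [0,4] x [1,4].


By Fubini, integrate in x first, then y.
Step 1: Fix y, integrate over x in [0,4]:
  integral(2x + 5y + 4, x=0..4)
  = 2*(4^2 - 0^2)/2 + (5y + 4)*(4 - 0)
  = 16 + (5y + 4)*4
  = 16 + 20y + 16
  = 32 + 20y
Step 2: Integrate over y in [1,4]:
  integral(32 + 20y, y=1..4)
  = 32*3 + 20*(4^2 - 1^2)/2
  = 96 + 150
  = 246


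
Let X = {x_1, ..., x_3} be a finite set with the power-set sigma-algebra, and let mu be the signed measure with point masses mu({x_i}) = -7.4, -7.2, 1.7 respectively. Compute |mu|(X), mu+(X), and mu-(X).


Step 1: Every measurable set is a union of atoms (the cells / points), so a Hahn decomposition is
  obtained by grouping atoms by sign: P = union of atoms with mu > 0, N = union of the remaining atoms.
  Atoms in P (indices): 3;  atoms in N (indices): 1, 2
  Positive values: 1.7
  Negative values: -7.4, -7.2
Step 2: mu+(X) = mu(P) = sum of positive atom values = 1.7
Step 3: mu-(X) = -mu(N) = sum of |negative atom values| = 14.6
Step 4: |mu|(X) = mu+(X) + mu-(X) = 1.7 + 14.6 = 16.3


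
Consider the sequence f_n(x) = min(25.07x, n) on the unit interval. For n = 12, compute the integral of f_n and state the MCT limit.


f(x) = 25.07x on [0,1]; f_n(x) = min(25.07x, n). At n = 12:
Step 1: f(x) reaches 12 at x = 12/25.07 = 0.47866
Step 2: integral(f_12) = integral(25.07x, 0, 0.47866) + integral(12, 0.47866, 1)
       = 25.07*0.47866^2/2 + 12*(1 - 0.47866)
       = 2.871959 + 6.256083
       = 9.128041
Step 3: As n -> infinity, f_n increases to f, so by MCT integral(f_n) -> integral(f) = 25.07/2 = 12.535.
Convergence: integral(f_12) = 9.128041 -> 12.535 as n -> infinity


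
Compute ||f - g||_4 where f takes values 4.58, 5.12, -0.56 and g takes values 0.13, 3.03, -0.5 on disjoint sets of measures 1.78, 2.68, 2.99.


Step 1: Compute differences f_i - g_i:
  4.58 - 0.13 = 4.45
  5.12 - 3.03 = 2.09
  -0.56 - -0.5 = -0.06
Step 2: Compute |diff|^4 * measure for each set:
  |4.45|^4 * 1.78 = 392.139006 * 1.78 = 698.007431
  |2.09|^4 * 2.68 = 19.080298 * 2.68 = 51.135198
  |-0.06|^4 * 2.99 = 1.296000e-05 * 2.99 = 3.875040e-05
Step 3: Sum = 749.142667
Step 4: ||f-g||_4 = (749.142667)^(1/4) = 5.23168


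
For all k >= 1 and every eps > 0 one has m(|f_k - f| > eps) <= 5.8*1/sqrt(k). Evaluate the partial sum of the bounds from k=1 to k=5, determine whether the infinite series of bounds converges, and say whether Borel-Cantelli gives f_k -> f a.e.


Step 1: List the terms 5.8*1/sqrt(k) for k = 1 to 5:
  k=1: 5.8
  k=2: 4.101219
  k=3: 3.348632
  k=4: 2.9
  k=5: 2.593839
Step 2: Partial sum = 5.8 + 4.101219 + 3.348632 + 2.9 + 2.593839
     = 18.74369
Step 3: The full series sum_(k>=1) 5.8*1/sqrt(k) diverges (p-series with p = 1/2 <= 1; a nonzero constant multiple of a divergent series diverges).
Step 4: The (first) Borel-Cantelli lemma requires a summable sequence of measures, so it does not apply here;
        from this bound alone no conclusion about a.e. convergence can be drawn (convergence in measure still
        gives an a.e.-convergent subsequence, but not a.e. convergence of the whole sequence).
Conclusion: series diverges; Borel-Cantelli is inconclusive about a.e. convergence of f_k.


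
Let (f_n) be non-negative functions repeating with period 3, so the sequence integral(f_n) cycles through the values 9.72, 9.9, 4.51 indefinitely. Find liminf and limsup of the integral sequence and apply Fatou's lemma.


The sequence (integral(f_n)) is periodic with period 3, repeating the values 9.72, 9.9, 4.51 indefinitely.
Step 1: For a periodic sequence, every tail (a_m, a_(m+1), ...) contains all 3 period values infinitely often.
Step 2: Hence inf of every tail = min of the period values = min(9.72, 9.9, 4.51) = 4.51.
        liminf_n integral(f_n) = sup over m of (inf of tail from m) = 4.51.
Step 3: Similarly sup of every tail = max of the period values = 9.9.
        limsup_n integral(f_n) = 9.9.
Step 4: Fatou's lemma: integral(liminf_n f_n) <= liminf_n integral(f_n) = 4.51.
        So the integral of the pointwise liminf is at most 4.51.


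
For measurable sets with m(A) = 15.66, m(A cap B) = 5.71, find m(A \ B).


m(A \ B) = m(A) - m(A n B)
= 15.66 - 5.71
= 9.95


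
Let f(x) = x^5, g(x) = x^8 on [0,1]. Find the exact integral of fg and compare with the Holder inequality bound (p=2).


Step 1: Exact integral of f*g = integral(x^13, 0, 1) = 1/14
     = 0.071429
Step 2: Holder bound with p=2, q=2:
  ||f||_p = (integral x^10 dx)^(1/2) = (1/11)^(1/2) = 0.301511
  ||g||_q = (integral x^16 dx)^(1/2) = (1/17)^(1/2) = 0.242536
Step 3: Holder bound = ||f||_p * ||g||_q = 0.301511 * 0.242536 = 0.073127
Verification: 0.071429 <= 0.073127 (Holder holds)


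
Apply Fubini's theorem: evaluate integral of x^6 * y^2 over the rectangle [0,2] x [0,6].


By Fubini's theorem, the double integral factors as a product of single integrals:
Step 1: integral_0^2 x^6 dx = [x^7/7] from 0 to 2
     = 2^7/7 = 18.285714
Step 2: integral_0^6 y^2 dy = [y^3/3] from 0 to 6
     = 6^3/3 = 72
Step 3: Double integral = 18.285714 * 72 = 1316.571429


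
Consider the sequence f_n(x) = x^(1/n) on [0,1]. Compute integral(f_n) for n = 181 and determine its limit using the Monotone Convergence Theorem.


At n = 181: f_181(x) = x^(1/181).
Step 1: integral(x^(1/181), 0, 1) = [x^(1/181+1) / (1/181+1)] from 0 to 1
     = 1 / (1/181 + 1) = 1 / ((181+1)/181) = 181/(181+1)
     = 181/182 = 0.994505
Step 2: As n -> infinity, f_n(x) = x^(1/n) -> 1 for x in (0,1], and f_n is increasing in n.
By MCT, lim_n integral(f_n) = integral(lim_n f_n) = integral(1, 0, 1) = 1.
Step 3: Verify convergence: 181/182 = 0.994505 -> 1


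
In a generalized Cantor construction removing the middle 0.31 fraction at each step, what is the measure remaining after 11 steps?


Step 1: At each step, fraction remaining = 1 - 0.31 = 0.69
Step 2: After 11 steps, measure = (0.69)^11
Result = 0.016879


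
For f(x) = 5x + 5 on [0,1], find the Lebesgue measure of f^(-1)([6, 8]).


f^(-1)([6, 8]) = {x : 6 <= 5x + 5 <= 8}
Solving: (6 - 5)/5 <= x <= (8 - 5)/5
= [0.2, 0.6]
Intersecting with [0,1]: [0.2, 0.6]
Measure = 0.6 - 0.2 = 0.4


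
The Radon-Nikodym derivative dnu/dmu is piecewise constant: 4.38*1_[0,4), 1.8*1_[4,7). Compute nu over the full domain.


Integrate each piece of the Radon-Nikodym derivative:
Step 1: integral_0^4 4.38 dx = 4.38*(4-0) = 4.38*4 = 17.52
Step 2: integral_4^7 1.8 dx = 1.8*(7-4) = 1.8*3 = 5.4
Total: 17.52 + 5.4 = 22.92


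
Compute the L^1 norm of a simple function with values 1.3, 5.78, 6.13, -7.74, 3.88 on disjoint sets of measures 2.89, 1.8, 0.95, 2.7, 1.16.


Step 1: Compute |f_i|^1 for each value:
  |1.3|^1 = 1.3
  |5.78|^1 = 5.78
  |6.13|^1 = 6.13
  |-7.74|^1 = 7.74
  |3.88|^1 = 3.88
Step 2: Multiply by measures and sum:
  1.3 * 2.89 = 3.757
  5.78 * 1.8 = 10.404
  6.13 * 0.95 = 5.8235
  7.74 * 2.7 = 20.898
  3.88 * 1.16 = 4.5008
Sum = 3.757 + 10.404 + 5.8235 + 20.898 + 4.5008 = 45.3833
Step 3: Take the p-th root:
||f||_1 = (45.3833)^(1/1) = 45.3833


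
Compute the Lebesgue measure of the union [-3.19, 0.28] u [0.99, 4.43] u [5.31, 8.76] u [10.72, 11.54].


For pairwise disjoint intervals, m(union) = sum of lengths.
= (0.28 - -3.19) + (4.43 - 0.99) + (8.76 - 5.31) + (11.54 - 10.72)
= 3.47 + 3.44 + 3.45 + 0.82
= 11.18


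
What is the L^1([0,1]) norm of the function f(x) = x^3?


Step 1: ||f||_1 = (integral_0^1 |x^3|^1 dx)^(1/1)
     = (integral_0^1 x^3 dx)^(1/1)
Step 2: integral_0^1 x^3 dx = [x^4/(4)] from 0 to 1 = 1^4/4
     = 1/4 = 0.25
Step 3: ||f||_1 = (0.25)^(1/1) = 0.25


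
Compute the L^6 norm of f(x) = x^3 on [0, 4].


Step 1: ||f||_6 = (integral_0^4 |x^3|^6 dx)^(1/6)
     = (integral_0^4 x^18 dx)^(1/6)
Step 2: integral_0^4 x^18 dx = [x^19/(19)] from 0 to 4 = 4^19/19
     = 274877906944/19 = 1.446726e+10
Step 3: ||f||_6 = (1.446726e+10)^(1/6) = 49.362564


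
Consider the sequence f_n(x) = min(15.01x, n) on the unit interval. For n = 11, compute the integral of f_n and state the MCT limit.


f(x) = 15.01x on [0,1]; f_n(x) = min(15.01x, n). At n = 11:
Step 1: f(x) reaches 11 at x = 11/15.01 = 0.732845
Step 2: integral(f_11) = integral(15.01x, 0, 0.732845) + integral(11, 0.732845, 1)
       = 15.01*0.732845^2/2 + 11*(1 - 0.732845)
       = 4.030646 + 2.938708
       = 6.969354
Step 3: As n -> infinity, f_n increases to f, so by MCT integral(f_n) -> integral(f) = 15.01/2 = 7.505.
Convergence: integral(f_11) = 6.969354 -> 7.505 as n -> infinity


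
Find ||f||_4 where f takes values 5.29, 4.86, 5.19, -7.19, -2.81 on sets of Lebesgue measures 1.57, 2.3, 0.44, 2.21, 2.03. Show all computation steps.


Step 1: Compute |f_i|^4 for each value:
  |5.29|^4 = 783.109853
  |4.86|^4 = 557.885504
  |5.19|^4 = 725.553483
  |-7.19|^4 = 2672.486755
  |-2.81|^4 = 62.348395
Step 2: Multiply by measures and sum:
  783.109853 * 1.57 = 1229.482469
  557.885504 * 2.3 = 1283.13666
  725.553483 * 0.44 = 319.243533
  2672.486755 * 2.21 = 5906.195729
  62.348395 * 2.03 = 126.567242
Sum = 1229.482469 + 1283.13666 + 319.243533 + 5906.195729 + 126.567242 = 8864.625632
Step 3: Take the p-th root:
||f||_4 = (8864.625632)^(1/4) = 9.703203


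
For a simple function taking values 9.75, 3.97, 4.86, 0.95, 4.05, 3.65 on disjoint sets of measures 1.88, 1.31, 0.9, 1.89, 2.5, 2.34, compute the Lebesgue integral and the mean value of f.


Step 1: Integral = sum(value_i * measure_i)
= 9.75*1.88 + 3.97*1.31 + 4.86*0.9 + 0.95*1.89 + 4.05*2.5 + 3.65*2.34
= 18.33 + 5.2007 + 4.374 + 1.7955 + 10.125 + 8.541
= 48.3662
Step 2: Total measure of domain = 1.88 + 1.31 + 0.9 + 1.89 + 2.5 + 2.34 = 10.82
Step 3: Average value = 48.3662 / 10.82 = 4.470074


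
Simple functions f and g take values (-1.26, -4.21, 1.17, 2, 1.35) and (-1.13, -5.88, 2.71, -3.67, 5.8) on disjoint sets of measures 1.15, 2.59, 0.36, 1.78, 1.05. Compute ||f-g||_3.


Step 1: Compute differences f_i - g_i:
  -1.26 - -1.13 = -0.13
  -4.21 - -5.88 = 1.67
  1.17 - 2.71 = -1.54
  2 - -3.67 = 5.67
  1.35 - 5.8 = -4.45
Step 2: Compute |diff|^3 * measure for each set:
  |-0.13|^3 * 1.15 = 0.002197 * 1.15 = 0.002527
  |1.67|^3 * 2.59 = 4.657463 * 2.59 = 12.062829
  |-1.54|^3 * 0.36 = 3.652264 * 0.36 = 1.314815
  |5.67|^3 * 1.78 = 182.284263 * 1.78 = 324.465988
  |-4.45|^3 * 1.05 = 88.121125 * 1.05 = 92.527181
Step 3: Sum = 430.37334
Step 4: ||f-g||_3 = (430.37334)^(1/3) = 7.550026


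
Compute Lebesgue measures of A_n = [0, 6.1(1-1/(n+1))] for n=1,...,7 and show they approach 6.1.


By continuity of measure from below: if A_n increases to A, then m(A_n) -> m(A).
Here A = [0, 6.1], so m(A) = 6.1
Step 1: a_1 = 6.1*(1 - 1/2) = 3.05, m(A_1) = 3.05
Step 2: a_2 = 6.1*(1 - 1/3) = 4.0667, m(A_2) = 4.0667
Step 3: a_3 = 6.1*(1 - 1/4) = 4.575, m(A_3) = 4.575
Step 4: a_4 = 6.1*(1 - 1/5) = 4.88, m(A_4) = 4.88
Step 5: a_5 = 6.1*(1 - 1/6) = 5.0833, m(A_5) = 5.0833
Step 6: a_6 = 6.1*(1 - 1/7) = 5.2286, m(A_6) = 5.2286
Step 7: a_7 = 6.1*(1 - 1/8) = 5.3375, m(A_7) = 5.3375
Limit: m(A_n) -> m([0,6.1]) = 6.1


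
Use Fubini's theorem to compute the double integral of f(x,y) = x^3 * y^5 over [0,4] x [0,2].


By Fubini's theorem, the double integral factors as a product of single integrals:
Step 1: integral_0^4 x^3 dx = [x^4/4] from 0 to 4
     = 4^4/4 = 64
Step 2: integral_0^2 y^5 dy = [y^6/6] from 0 to 2
     = 2^6/6 = 10.666667
Step 3: Double integral = 64 * 10.666667 = 682.666667


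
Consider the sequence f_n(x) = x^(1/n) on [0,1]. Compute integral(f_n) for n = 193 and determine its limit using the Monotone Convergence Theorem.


At n = 193: f_193(x) = x^(1/193).
Step 1: integral(x^(1/193), 0, 1) = [x^(1/193+1) / (1/193+1)] from 0 to 1
     = 1 / (1/193 + 1) = 1 / ((193+1)/193) = 193/(193+1)
     = 193/194 = 0.994845
Step 2: As n -> infinity, f_n(x) = x^(1/n) -> 1 for x in (0,1], and f_n is increasing in n.
By MCT, lim_n integral(f_n) = integral(lim_n f_n) = integral(1, 0, 1) = 1.
Step 3: Verify convergence: 193/194 = 0.994845 -> 1


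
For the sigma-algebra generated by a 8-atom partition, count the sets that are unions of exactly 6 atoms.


Each element of F is a union of some subset of the 8 atoms.
Elements that are unions of exactly 6 atoms correspond to 6-element subsets of the 8 atoms.
Count = C(8, 6) = 8! / (6! * 2!) = 28.


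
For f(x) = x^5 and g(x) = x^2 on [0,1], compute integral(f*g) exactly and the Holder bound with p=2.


Step 1: Exact integral of f*g = integral(x^7, 0, 1) = 1/8
     = 0.125
Step 2: Holder bound with p=2, q=2:
  ||f||_p = (integral x^10 dx)^(1/2) = (1/11)^(1/2) = 0.301511
  ||g||_q = (integral x^4 dx)^(1/2) = (1/5)^(1/2) = 0.447214
Step 3: Holder bound = ||f||_p * ||g||_q = 0.301511 * 0.447214 = 0.13484
Verification: 0.125 <= 0.13484 (Holder holds)


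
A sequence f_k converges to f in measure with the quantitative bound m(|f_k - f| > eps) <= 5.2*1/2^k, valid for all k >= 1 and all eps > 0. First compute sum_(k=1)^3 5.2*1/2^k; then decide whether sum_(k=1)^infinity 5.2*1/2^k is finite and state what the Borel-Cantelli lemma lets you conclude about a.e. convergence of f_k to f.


Step 1: List the terms 5.2*1/2^k for k = 1 to 3:
  k=1: 2.6
  k=2: 1.3
  k=3: 0.65
Step 2: Partial sum = 2.6 + 1.3 + 0.65
     = 4.55
Step 3: The full series sum_(k>=1) 5.2*1/2^k converges (geometric series with ratio 1/2 < 1; a constant multiple of a convergent series converges).
Step 4: Fix eps > 0. Since sum_k m(|f_k - f| > eps) < infinity, the Borel-Cantelli lemma gives
        m(limsup_k {|f_k - f| > eps}) = 0, i.e. for a.e. x, |f_k(x) - f(x)| <= eps for all large k.
        Applying this with eps = 1/j for j = 1, 2, ... and intersecting the countably many full-measure sets,
        for a.e. x we get limsup_k |f_k(x) - f(x)| <= 1/j for every j, hence f_k -> f almost everywhere.
Conclusion: series converges; Borel-Cantelli yields f_k -> f a.e.
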